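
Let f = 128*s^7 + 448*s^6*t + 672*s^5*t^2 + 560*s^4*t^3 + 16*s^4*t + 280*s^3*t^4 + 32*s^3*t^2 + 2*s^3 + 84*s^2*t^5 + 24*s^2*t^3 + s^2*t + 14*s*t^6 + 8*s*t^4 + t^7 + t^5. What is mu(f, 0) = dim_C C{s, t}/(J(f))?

6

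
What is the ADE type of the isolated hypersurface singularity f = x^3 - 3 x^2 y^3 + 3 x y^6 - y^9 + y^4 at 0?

E6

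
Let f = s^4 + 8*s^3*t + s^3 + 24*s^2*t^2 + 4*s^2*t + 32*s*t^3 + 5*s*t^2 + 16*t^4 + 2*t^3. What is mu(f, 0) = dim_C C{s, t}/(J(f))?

5

The Hessian of f at 0 is [[0, 0], [0, 0]] with rank 0, so corank 2. A Groebner basis of the Jacobian ideal J(f) in C{s,t} is {s*t^2 + s*t/4 + t^2/4, -s*t/4 + t^3 - t^2/4, s^2 + 3*s*t + 2*t^2}; counting standard monomials gives mu = 5. Corank 2; j^3 = (s + t)^2*(s + 2*t) has shape L^2 M (L != M), so D-series; mu = 5 gives D_5.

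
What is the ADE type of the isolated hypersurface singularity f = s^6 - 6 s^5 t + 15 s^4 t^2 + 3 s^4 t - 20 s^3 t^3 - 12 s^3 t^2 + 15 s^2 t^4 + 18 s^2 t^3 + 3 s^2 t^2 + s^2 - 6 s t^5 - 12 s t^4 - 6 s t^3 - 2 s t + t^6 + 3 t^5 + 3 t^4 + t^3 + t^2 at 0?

A_2

The Hessian of f at 0 is [[2, -2], [-2, 2]] with rank 1, so corank 1. A Groebner basis of the Jacobian ideal J(f) in C{s,t} is {t^2, s - t}; counting standard monomials gives mu = 2. Corank 1: A-series; mu = 2 gives A_2.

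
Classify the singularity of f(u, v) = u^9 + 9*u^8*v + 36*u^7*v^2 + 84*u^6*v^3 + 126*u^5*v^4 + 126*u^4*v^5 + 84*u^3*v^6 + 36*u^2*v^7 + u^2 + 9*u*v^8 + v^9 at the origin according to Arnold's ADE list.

The Hessian of f at 0 has rank 1. Corank 1: A-series; mu = 8 gives A_8.

A_8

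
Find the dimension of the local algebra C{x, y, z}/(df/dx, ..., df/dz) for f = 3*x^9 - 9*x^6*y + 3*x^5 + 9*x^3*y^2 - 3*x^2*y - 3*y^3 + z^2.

The Hessian of f at 0 has rank 1. Corank 2; j^3 = -3*y*(x^2 + y^2) splits into three distinct lines over C (the quadratic factor has nonzero discriminant), so D_4.

4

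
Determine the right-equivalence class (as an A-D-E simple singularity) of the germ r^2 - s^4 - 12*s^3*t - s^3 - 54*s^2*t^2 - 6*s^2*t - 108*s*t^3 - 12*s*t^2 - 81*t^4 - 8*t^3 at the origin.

E_6

The Hessian of f at 0 has rank 1. Corank 2; j^3 = -(s + 2*t)^3 is a perfect cube, so E-series; the 4-jet and mu = 6 give E_6.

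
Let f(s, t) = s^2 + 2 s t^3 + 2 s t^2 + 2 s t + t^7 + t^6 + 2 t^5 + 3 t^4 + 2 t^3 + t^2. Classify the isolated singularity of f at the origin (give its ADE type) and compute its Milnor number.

The Hessian of f at 0 is [[2, 2], [2, 2]] with rank 1, so corank 1. A Groebner basis of the Jacobian ideal J(f) in C{s,t} is {s^3 + 3*s^2 + 6*s*t - s + 2*t^2 - t, s^2*t - 3*s^2/2 - 5*s*t/2 + s/2 - t^2/2 + t/2, s^2/2 + s*t^2 + s*t/2 - s/2 - t^2/2 - t/2, s + t^3 + t^2 + t}; counting standard monomials gives mu = 6. Corank 1: A-series; mu = 6 gives A_6.

Type A6, Milnor number mu = 6.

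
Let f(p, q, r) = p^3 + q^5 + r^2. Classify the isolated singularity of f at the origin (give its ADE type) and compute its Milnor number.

The Hessian of f at 0 is [[0, 0, 0], [0, 0, 0], [0, 0, 2]] with rank 1, so corank 2. A Groebner basis of the Jacobian ideal J(f) in C{p,q,r} is {q^4, p^2, r}; counting standard monomials gives mu = 8. Corank 2; j^3 = p^3 is a perfect cube, so E-series; the 5-jet and mu = 8 give E_8.

Type E8, Milnor number mu = 8.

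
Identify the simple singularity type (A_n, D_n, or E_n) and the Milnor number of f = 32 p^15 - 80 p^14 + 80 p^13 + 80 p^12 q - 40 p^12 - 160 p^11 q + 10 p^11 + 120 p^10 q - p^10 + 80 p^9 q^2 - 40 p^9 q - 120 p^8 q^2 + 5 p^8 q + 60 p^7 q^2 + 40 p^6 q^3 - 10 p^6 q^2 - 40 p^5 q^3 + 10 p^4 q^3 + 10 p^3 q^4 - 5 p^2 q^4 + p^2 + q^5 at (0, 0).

The Hessian of f at 0 has rank 1. Corank 1: A-series; mu = 4 gives A_4.

Type A_{4}, Milnor number mu = 4.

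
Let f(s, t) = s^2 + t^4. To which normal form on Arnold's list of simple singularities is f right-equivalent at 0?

A_3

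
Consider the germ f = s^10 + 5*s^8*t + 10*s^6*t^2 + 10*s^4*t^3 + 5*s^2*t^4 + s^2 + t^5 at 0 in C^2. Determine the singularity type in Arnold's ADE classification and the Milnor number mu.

Type A4, Milnor number mu = 4.

The Hessian of f at 0 has rank 1. Corank 1: A-series; mu = 4 gives A_4.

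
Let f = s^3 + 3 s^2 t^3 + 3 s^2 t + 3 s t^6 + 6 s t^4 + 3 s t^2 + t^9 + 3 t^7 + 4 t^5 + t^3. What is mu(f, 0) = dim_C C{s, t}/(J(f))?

8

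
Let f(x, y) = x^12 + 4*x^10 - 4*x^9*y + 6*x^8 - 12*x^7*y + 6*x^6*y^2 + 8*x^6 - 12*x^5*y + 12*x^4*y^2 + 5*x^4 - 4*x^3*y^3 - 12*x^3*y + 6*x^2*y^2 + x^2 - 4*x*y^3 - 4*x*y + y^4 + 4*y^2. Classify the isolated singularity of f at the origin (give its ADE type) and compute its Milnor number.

The Hessian of f at 0 is [[2, -4], [-4, 8]] with rank 1, so corank 1. A Groebner basis of the Jacobian ideal J(f) in C{x,y} is {y^3, x - 2*y}; counting standard monomials gives mu = 3. Corank 1: A-series; mu = 3 gives A_3.

Type A3, Milnor number mu = 3.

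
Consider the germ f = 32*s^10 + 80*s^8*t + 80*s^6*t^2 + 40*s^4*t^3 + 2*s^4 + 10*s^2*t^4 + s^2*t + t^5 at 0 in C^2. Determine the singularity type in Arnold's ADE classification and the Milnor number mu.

The Hessian of f at 0 is [[0, 0], [0, 0]] with rank 0, so corank 2. A Groebner basis of the Jacobian ideal J(f) in C{s,t} is {s^2/5 + t^4, s^3, s*t}; counting standard monomials gives mu = 6. Corank 2; j^3 = s^2*t has shape L^2 M (L != M), so D-series; mu = 6 gives D_6.

Type D_6, Milnor number mu = 6.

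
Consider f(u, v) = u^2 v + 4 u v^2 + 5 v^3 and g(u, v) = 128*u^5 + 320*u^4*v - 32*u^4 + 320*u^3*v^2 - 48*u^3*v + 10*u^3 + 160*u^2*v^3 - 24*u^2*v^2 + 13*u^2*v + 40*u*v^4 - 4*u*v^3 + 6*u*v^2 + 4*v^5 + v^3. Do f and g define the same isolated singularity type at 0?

Yes.

The Hessian of f at 0 has rank 0. Corank 2; j^3 = v*(u^2 + 4*u*v + 5*v^2) splits into three distinct lines over C (the quadratic factor has nonzero discriminant), so D_4. The Hessian of g at 0 has rank 0. Corank 2; j^3 = (2*u + v)*(5*u^2 + 4*u*v + v^2) splits into three distinct lines over C (the quadratic factor has nonzero discriminant), so D_4. Both have type D_4, hence right-equivalent.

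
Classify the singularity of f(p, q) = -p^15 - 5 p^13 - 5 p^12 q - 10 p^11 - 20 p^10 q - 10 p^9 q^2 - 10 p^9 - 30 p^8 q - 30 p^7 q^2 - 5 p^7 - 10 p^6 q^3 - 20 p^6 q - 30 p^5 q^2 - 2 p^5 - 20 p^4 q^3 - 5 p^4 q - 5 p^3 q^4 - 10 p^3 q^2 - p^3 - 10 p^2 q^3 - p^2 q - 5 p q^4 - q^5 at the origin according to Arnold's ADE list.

D6

The Hessian of f at 0 has rank 0. Corank 2; j^3 = -p^2*(p + q) has shape L^2 M (L != M), so D-series; mu = 6 gives D_6.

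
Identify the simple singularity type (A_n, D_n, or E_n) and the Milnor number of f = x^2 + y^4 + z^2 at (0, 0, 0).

Type A_{3}, Milnor number mu = 3.

The Hessian of f at 0 is [[2, 0, 0], [0, 0, 0], [0, 0, 2]] with rank 2, so corank 1. A Groebner basis of the Jacobian ideal J(f) in C{x,y,z} is {y^3, x, z}; counting standard monomials gives mu = 3. Corank 1: A-series; mu = 3 gives A_3.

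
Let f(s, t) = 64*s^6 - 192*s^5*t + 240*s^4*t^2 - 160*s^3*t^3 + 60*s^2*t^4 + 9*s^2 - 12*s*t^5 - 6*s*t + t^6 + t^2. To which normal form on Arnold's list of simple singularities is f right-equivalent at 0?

A_5

The Hessian of f at 0 has rank 1. Corank 1: A-series; mu = 5 gives A_5.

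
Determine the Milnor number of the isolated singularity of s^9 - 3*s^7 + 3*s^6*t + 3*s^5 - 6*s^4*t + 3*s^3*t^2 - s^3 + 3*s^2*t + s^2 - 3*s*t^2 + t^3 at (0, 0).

2

The Hessian of f at 0 is [[2, 0], [0, 0]] with rank 1, so corank 1. A Groebner basis of the Jacobian ideal J(f) in C{s,t} is {t^2, s}; counting standard monomials gives mu = 2. Corank 1: A-series; mu = 2 gives A_2.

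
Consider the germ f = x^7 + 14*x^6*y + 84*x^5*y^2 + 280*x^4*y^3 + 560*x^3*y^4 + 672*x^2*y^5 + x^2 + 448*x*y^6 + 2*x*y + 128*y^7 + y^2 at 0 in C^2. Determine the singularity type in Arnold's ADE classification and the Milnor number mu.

Type A_6, Milnor number mu = 6.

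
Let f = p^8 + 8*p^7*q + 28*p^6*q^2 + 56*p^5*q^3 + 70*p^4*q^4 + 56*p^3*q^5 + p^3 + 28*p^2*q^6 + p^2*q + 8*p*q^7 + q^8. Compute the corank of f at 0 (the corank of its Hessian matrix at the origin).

2

The Hessian at 0 is [[0, 0], [0, 0]] of rank 0; hence corank 2.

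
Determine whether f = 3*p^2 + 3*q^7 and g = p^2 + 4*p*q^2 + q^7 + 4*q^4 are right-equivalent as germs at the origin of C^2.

The Hessian of f at 0 is [[6, 0], [0, 0]] with rank 1, so corank 1. A Groebner basis of the Jacobian ideal J(f) in C{p,q} is {q^6, p}; counting standard monomials gives mu = 6. Corank 1: A-series; mu = 6 gives A_6. The Hessian of g at 0 is [[2, 0], [0, 0]] with rank 1, so corank 1. A Groebner basis of the Jacobian ideal J(g) in C{p,q} is {p^3, p/2 + q^2}; counting standard monomials gives mu = 6. Corank 1: A-series; mu = 6 gives A_6. Both have type A_6, hence right-equivalent.

Yes.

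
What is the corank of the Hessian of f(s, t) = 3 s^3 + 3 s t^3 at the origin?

Hessian at 0 has rank 0.

2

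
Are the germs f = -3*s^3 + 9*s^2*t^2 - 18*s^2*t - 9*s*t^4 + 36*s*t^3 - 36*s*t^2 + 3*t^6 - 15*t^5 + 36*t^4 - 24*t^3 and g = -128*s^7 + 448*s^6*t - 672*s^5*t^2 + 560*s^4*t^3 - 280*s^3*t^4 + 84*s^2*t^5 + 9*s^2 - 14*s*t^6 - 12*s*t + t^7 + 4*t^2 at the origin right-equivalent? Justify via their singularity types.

The Hessian of f at 0 is [[0, 0], [0, 0]] with rank 0, so corank 2. A Groebner basis of the Jacobian ideal J(f) in C{s,t} is {t^4, s^3 + 6*s^2*t + 6*s^2 + 24*s*t - 16*t^3 + 24*t^2, -s^2/2 + s*t^2 - 2*s*t + 2*t^3 - 2*t^2}; counting standard monomials gives mu = 8. Corank 2; j^3 = -3*(s + 2*t)^3 is a perfect cube, so E-series; the 5-jet and mu = 8 give E_8. The Hessian of g at 0 is [[18, -12], [-12, 8]] with rank 1, so corank 1. A Groebner basis of the Jacobian ideal J(g) in C{s,t} is {t^6, s - 2*t/3}; counting standard monomials gives mu = 6. Corank 1: A-series; mu = 6 gives A_6. f is E_8 but g is A_6, hence not right-equivalent.

No.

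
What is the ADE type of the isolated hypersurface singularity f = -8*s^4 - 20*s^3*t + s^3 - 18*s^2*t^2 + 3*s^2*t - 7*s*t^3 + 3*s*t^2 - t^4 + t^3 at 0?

E7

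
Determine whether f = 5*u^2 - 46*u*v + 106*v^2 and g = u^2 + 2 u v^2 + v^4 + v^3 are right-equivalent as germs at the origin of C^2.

No.

The Hessian of f at 0 has rank 2. Corank 0: nondegenerate Morse point, so A_1. The Hessian of g at 0 has rank 1. Corank 1: A-series; mu = 2 gives A_2. f is A_1 but g is A_2, hence not right-equivalent.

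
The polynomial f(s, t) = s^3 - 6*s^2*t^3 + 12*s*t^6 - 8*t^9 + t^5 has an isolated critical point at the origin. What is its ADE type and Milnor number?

The Hessian of f at 0 has rank 0. Corank 2; j^3 = s^3 is a perfect cube, so E-series; the 5-jet and mu = 8 give E_8.

Type E_{8}, Milnor number mu = 8.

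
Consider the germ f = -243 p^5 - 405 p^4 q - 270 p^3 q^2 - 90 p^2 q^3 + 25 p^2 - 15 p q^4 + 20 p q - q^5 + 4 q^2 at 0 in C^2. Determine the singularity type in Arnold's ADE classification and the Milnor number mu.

The Hessian of f at 0 is [[50, 20], [20, 8]] with rank 1, so corank 1. A Groebner basis of the Jacobian ideal J(f) in C{p,q} is {q^4, p + 2*q/5}; counting standard monomials gives mu = 4. Corank 1: A-series; mu = 4 gives A_4.

Type A4, Milnor number mu = 4.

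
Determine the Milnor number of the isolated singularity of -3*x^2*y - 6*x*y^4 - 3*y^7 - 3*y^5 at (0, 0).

6

The Hessian of f at 0 has rank 0. Corank 2; j^3 = -3*x^2*y has shape L^2 M (L != M), so D-series; mu = 6 gives D_6.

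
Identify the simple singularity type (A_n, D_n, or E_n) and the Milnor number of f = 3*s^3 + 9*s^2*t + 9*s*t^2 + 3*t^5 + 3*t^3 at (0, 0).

Type E_{8}, Milnor number mu = 8.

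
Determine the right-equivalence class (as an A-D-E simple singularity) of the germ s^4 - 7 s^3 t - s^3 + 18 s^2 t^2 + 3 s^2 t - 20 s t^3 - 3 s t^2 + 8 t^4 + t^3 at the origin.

The Hessian of f at 0 has rank 0. Corank 2; j^3 = -(s - t)^3 is a perfect cube, so E-series; the 4-jet and mu = 7 give E_7.

E7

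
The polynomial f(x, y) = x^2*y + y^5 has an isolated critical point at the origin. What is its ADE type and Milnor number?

The Hessian of f at 0 is [[0, 0], [0, 0]] with rank 0, so corank 2. A Groebner basis of the Jacobian ideal J(f) in C{x,y} is {x^2/5 + y^4, x^3, x*y}; counting standard monomials gives mu = 6. Corank 2; j^3 = x^2*y has shape L^2 M (L != M), so D-series; mu = 6 gives D_6.

Type D_6, Milnor number mu = 6.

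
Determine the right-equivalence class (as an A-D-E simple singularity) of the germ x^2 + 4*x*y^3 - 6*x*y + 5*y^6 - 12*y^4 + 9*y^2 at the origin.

A5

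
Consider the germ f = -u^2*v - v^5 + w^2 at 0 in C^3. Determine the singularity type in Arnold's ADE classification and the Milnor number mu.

Type D6, Milnor number mu = 6.

The Hessian of f at 0 is [[0, 0, 0], [0, 0, 0], [0, 0, 2]] with rank 1, so corank 2. A Groebner basis of the Jacobian ideal J(f) in C{u,v,w} is {u^2/5 + v^4, u^3, u*v, w}; counting standard monomials gives mu = 6. Corank 2; j^3 = -u^2*v has shape L^2 M (L != M), so D-series; mu = 6 gives D_6.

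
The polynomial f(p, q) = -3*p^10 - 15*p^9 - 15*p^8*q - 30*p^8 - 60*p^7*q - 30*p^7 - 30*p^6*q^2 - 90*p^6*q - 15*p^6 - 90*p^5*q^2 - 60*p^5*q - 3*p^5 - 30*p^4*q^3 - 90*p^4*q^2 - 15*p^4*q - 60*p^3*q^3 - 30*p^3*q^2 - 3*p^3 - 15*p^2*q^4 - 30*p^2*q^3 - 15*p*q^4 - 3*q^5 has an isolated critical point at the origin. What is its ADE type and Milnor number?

Type E_8, Milnor number mu = 8.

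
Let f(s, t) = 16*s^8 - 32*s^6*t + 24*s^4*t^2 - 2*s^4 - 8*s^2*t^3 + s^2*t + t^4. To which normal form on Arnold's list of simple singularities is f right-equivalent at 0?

D_{5}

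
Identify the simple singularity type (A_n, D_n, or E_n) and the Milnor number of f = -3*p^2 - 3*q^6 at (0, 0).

The Hessian of f at 0 has rank 1. Corank 1: A-series; mu = 5 gives A_5.

Type A_{5}, Milnor number mu = 5.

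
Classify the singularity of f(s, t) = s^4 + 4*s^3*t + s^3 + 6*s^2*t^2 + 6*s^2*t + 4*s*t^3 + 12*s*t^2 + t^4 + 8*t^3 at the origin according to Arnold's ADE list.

The Hessian of f at 0 has rank 0. Corank 2; j^3 = (s + 2*t)^3 is a perfect cube, so E-series; the 4-jet and mu = 6 give E_6.

E_6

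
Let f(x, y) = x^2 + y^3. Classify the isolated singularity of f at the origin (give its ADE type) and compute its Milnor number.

Type A2, Milnor number mu = 2.

The Hessian of f at 0 has rank 1. Corank 1: A-series; mu = 2 gives A_2.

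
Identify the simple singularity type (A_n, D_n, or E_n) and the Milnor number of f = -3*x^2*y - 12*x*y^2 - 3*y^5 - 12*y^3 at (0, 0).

The Hessian of f at 0 is [[0, 0], [0, 0]] with rank 0, so corank 2. A Groebner basis of the Jacobian ideal J(f) in C{x,y} is {x^2/5 + y^4 - 4*y^2/5, x^3 + 8*y^3, x*y + 2*y^2}; counting standard monomials gives mu = 6. Corank 2; j^3 = -3*y*(x + 2*y)^2 has shape L^2 M (L != M), so D-series; mu = 6 gives D_6.

Type D_{6}, Milnor number mu = 6.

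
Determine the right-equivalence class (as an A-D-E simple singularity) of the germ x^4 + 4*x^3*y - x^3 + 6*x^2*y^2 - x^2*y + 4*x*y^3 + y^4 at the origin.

D5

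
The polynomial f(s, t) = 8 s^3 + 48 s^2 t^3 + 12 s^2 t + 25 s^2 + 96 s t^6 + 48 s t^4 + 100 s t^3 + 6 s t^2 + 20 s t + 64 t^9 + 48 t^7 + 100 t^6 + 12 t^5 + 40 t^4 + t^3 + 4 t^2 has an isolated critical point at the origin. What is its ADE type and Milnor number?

Type A_2, Milnor number mu = 2.

The Hessian of f at 0 is [[50, 20], [20, 8]] with rank 1, so corank 1. A Groebner basis of the Jacobian ideal J(f) in C{s,t} is {t^2, s + 2*t/5}; counting standard monomials gives mu = 2. Corank 1: A-series; mu = 2 gives A_2.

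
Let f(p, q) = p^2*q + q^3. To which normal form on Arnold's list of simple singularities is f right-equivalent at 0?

D_4

The Hessian of f at 0 is [[0, 0], [0, 0]] with rank 0, so corank 2. A Groebner basis of the Jacobian ideal J(f) in C{p,q} is {q^3, p^2 + 3*q^2, p*q}; counting standard monomials gives mu = 4. Corank 2; j^3 = q*(p^2 + q^2) splits into three distinct lines over C (the quadratic factor has nonzero discriminant), so D_4.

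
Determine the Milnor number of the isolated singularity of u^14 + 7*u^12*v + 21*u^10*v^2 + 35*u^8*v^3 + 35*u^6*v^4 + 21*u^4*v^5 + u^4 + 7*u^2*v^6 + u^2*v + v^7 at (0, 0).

8

The Hessian of f at 0 has rank 0. Corank 2; j^3 = u^2*v has shape L^2 M (L != M), so D-series; mu = 8 gives D_8.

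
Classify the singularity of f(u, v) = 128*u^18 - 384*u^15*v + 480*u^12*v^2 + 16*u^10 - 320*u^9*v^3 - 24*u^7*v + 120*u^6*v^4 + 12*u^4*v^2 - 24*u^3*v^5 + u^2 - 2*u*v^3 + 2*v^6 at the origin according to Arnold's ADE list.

A5

The Hessian of f at 0 has rank 1. Corank 1: A-series; mu = 5 gives A_5.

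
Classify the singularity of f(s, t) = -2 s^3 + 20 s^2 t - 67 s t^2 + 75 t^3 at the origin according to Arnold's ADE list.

D_4

The Hessian of f at 0 has rank 0. Corank 2; j^3 = -(s - 3*t)*(2*s^2 - 14*s*t + 25*t^2) splits into three distinct lines over C (the quadratic factor has nonzero discriminant), so D_4.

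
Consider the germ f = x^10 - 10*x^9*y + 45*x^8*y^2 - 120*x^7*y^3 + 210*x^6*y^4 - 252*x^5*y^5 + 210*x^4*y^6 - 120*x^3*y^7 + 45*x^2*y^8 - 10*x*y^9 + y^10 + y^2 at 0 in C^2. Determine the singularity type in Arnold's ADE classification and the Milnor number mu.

Type A_9, Milnor number mu = 9.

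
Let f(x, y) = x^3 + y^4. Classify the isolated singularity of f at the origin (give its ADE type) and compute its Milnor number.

The Hessian of f at 0 has rank 0. Corank 2; j^3 = x^3 is a perfect cube, so E-series; the 4-jet and mu = 6 give E_6.

Type E6, Milnor number mu = 6.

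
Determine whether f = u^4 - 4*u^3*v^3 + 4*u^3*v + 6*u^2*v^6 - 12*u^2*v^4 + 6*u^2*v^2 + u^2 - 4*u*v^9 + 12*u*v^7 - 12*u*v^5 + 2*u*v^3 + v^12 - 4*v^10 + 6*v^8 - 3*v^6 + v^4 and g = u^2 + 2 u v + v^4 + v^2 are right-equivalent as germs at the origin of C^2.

Yes.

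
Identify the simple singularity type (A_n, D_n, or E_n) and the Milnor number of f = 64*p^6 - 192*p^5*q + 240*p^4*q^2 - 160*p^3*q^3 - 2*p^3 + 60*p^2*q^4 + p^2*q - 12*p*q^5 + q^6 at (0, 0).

Type D_{7}, Milnor number mu = 7.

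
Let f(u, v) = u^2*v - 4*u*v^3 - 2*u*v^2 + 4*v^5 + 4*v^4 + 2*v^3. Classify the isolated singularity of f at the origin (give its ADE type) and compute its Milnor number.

Type D_{4}, Milnor number mu = 4.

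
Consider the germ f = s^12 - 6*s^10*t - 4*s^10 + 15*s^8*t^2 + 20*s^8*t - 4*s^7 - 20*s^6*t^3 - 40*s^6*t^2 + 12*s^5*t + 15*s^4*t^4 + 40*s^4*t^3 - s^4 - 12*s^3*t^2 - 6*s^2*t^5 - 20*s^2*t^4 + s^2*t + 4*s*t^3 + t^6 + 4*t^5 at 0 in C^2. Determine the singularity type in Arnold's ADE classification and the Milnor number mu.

Type D_{7}, Milnor number mu = 7.

The Hessian of f at 0 has rank 0. Corank 2; j^3 = s^2*t has shape L^2 M (L != M), so D-series; mu = 7 gives D_7.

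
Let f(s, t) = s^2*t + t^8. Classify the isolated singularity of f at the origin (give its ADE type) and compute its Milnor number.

The Hessian of f at 0 has rank 0. Corank 2; j^3 = s^2*t has shape L^2 M (L != M), so D-series; mu = 9 gives D_9.

Type D9, Milnor number mu = 9.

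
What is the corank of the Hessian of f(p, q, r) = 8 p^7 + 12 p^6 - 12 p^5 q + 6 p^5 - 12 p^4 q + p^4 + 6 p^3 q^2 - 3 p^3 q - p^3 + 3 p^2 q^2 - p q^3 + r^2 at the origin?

The Hessian at 0 is [[0, 0, 0], [0, 0, 0], [0, 0, 2]] of rank 1; hence corank 2.

2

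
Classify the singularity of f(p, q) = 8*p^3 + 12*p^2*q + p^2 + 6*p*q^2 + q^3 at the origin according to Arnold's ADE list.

A_{2}

The Hessian of f at 0 has rank 1. Corank 1: A-series; mu = 2 gives A_2.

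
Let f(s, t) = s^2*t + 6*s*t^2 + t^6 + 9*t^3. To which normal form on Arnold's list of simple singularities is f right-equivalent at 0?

D_{7}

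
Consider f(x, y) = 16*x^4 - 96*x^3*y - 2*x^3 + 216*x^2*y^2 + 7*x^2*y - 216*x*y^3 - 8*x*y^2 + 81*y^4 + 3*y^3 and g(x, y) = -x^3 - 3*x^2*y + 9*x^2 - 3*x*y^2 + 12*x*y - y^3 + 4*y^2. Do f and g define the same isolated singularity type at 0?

The Hessian of f at 0 has rank 0. Corank 2; j^3 = -(x - y)^2*(2*x - 3*y) has shape L^2 M (L != M), so D-series; mu = 5 gives D_5. The Hessian of g at 0 has rank 1. Corank 1: A-series; mu = 2 gives A_2. f is D_5 but g is A_2, hence not right-equivalent.

No.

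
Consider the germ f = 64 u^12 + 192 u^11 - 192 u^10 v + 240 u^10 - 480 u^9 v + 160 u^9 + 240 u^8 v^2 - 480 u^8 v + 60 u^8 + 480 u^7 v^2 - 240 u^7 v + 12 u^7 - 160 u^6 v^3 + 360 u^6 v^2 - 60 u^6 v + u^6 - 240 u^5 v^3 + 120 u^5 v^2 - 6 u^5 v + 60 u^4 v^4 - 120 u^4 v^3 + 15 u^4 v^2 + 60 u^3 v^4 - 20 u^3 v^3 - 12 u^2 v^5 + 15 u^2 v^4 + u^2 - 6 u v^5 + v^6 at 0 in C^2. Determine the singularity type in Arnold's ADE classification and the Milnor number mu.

Type A5, Milnor number mu = 5.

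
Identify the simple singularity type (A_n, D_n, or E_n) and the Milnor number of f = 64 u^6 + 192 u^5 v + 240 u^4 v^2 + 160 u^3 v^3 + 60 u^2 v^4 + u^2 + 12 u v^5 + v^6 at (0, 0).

Type A_{5}, Milnor number mu = 5.

The Hessian of f at 0 has rank 1. Corank 1: A-series; mu = 5 gives A_5.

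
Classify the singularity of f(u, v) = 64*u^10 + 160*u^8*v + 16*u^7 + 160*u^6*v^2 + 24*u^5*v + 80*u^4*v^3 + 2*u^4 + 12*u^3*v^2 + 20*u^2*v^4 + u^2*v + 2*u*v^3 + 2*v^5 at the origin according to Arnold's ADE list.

D_{6}

The Hessian of f at 0 is [[0, 0], [0, 0]] with rank 0, so corank 2. A Groebner basis of the Jacobian ideal J(f) in C{u,v} is {u^3, u^2*v, -u^2/4 + u*v^2, u*v + v^3}; counting standard monomials gives mu = 6. Corank 2; j^3 = u^2*v has shape L^2 M (L != M), so D-series; mu = 6 gives D_6.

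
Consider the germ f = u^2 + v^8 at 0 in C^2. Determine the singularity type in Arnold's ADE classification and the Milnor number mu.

Type A_7, Milnor number mu = 7.

The Hessian of f at 0 has rank 1. Corank 1: A-series; mu = 7 gives A_7.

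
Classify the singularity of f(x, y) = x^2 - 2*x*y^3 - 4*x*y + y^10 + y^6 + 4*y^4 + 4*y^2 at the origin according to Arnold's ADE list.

A_{9}

The Hessian of f at 0 is [[2, -4], [-4, 8]] with rank 1, so corank 1. A Groebner basis of the Jacobian ideal J(f) in C{x,y} is {x^3 - 6*x^2*y + 12*x*y^2 - 8*x + 16*y, -x + y^3 + 2*y}; counting standard monomials gives mu = 9. Corank 1: A-series; mu = 9 gives A_9.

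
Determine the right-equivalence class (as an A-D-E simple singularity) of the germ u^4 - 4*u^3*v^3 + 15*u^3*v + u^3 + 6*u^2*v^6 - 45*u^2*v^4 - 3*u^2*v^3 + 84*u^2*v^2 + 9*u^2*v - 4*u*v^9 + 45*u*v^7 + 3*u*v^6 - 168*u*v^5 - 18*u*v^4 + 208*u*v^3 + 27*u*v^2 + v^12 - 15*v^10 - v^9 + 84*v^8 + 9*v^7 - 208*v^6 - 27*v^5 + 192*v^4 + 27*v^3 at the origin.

The Hessian of f at 0 is [[0, 0], [0, 0]] with rank 0, so corank 2. A Groebner basis of the Jacobian ideal J(f) in C{u,v} is {3*u^2 + 18*u*v + v^4 + v^3 + 27*v^2, u^3 + 63*u^2 + 378*u*v + 48*v^3 + 567*v^2, u^2*v - 13*u^2 - 78*u*v - 40*v^3/3 - 117*v^2, 2*u^2 + u*v^2 + 12*u*v + 11*v^3/3 + 18*v^2}; counting standard monomials gives mu = 7. Corank 2; j^3 = (u + 3*v)^3 is a perfect cube, so E-series; the 4-jet and mu = 7 give E_7.

E_{7}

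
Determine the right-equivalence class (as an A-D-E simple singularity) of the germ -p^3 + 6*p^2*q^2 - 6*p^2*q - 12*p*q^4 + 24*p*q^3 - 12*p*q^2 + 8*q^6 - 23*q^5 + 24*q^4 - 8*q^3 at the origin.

E_{8}

The Hessian of f at 0 has rank 0. Corank 2; j^3 = -(p + 2*q)^3 is a perfect cube, so E-series; the 5-jet and mu = 8 give E_8.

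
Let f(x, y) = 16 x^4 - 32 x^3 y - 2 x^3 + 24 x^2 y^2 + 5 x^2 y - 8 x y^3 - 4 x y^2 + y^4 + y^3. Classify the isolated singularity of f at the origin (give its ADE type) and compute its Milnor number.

The Hessian of f at 0 has rank 0. Corank 2; j^3 = -(x - y)^2*(2*x - y) has shape L^2 M (L != M), so D-series; mu = 5 gives D_5.

Type D_{5}, Milnor number mu = 5.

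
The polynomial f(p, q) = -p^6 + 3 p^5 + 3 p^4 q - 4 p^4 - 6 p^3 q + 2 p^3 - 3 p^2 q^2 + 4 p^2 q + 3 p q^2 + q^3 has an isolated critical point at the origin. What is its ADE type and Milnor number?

The Hessian of f at 0 has rank 0. Corank 2; j^3 = (p + q)*(2*p^2 + 2*p*q + q^2) splits into three distinct lines over C (the quadratic factor has nonzero discriminant), so D_4.

Type D4, Milnor number mu = 4.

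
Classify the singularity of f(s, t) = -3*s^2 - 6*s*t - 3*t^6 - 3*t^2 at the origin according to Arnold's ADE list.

The Hessian of f at 0 has rank 1. Corank 1: A-series; mu = 5 gives A_5.

A_5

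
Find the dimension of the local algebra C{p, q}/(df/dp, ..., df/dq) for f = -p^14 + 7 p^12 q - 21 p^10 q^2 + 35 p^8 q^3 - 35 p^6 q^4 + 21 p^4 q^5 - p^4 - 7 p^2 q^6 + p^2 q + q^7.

8

The Hessian of f at 0 is [[0, 0], [0, 0]] with rank 0, so corank 2. A Groebner basis of the Jacobian ideal J(f) in C{p,q} is {p^2/7 + q^6, p^3, p*q}; counting standard monomials gives mu = 8. Corank 2; j^3 = p^2*q has shape L^2 M (L != M), so D-series; mu = 8 gives D_8.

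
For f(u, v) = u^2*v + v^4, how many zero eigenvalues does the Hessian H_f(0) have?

2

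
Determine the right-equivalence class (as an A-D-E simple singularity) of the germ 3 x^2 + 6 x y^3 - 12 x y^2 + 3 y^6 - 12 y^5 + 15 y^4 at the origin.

A3

The Hessian of f at 0 has rank 1. Corank 1: A-series; mu = 3 gives A_3.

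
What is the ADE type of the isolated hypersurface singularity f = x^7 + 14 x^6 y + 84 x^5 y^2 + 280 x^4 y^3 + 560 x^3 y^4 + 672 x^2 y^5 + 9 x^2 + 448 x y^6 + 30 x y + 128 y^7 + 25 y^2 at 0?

The Hessian of f at 0 is [[18, 30], [30, 50]] with rank 1, so corank 1. A Groebner basis of the Jacobian ideal J(f) in C{x,y} is {y^6, x + 5*y/3}; counting standard monomials gives mu = 6. Corank 1: A-series; mu = 6 gives A_6.

A_{6}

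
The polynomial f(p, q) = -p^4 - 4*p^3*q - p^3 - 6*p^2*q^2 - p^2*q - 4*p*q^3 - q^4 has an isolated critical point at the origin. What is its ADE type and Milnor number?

Type D5, Milnor number mu = 5.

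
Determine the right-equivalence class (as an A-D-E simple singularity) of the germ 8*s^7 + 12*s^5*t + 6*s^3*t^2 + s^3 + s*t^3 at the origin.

The Hessian of f at 0 is [[0, 0], [0, 0]] with rank 0, so corank 2. A Groebner basis of the Jacobian ideal J(f) in C{s,t} is {s^3, s*t^2, 3*s^2 + t^3}; counting standard monomials gives mu = 7. Corank 2; j^3 = s^3 is a perfect cube, so E-series; the 4-jet and mu = 7 give E_7.

E_7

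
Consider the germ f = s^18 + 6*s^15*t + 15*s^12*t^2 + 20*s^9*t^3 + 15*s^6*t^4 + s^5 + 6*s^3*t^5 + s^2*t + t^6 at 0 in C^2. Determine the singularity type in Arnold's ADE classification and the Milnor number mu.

Type D_{7}, Milnor number mu = 7.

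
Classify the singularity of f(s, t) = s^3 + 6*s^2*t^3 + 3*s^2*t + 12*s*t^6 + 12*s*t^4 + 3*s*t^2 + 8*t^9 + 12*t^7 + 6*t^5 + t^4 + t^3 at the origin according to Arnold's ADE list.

E_{6}

The Hessian of f at 0 has rank 0. Corank 2; j^3 = (s + t)^3 is a perfect cube, so E-series; the 4-jet and mu = 6 give E_6.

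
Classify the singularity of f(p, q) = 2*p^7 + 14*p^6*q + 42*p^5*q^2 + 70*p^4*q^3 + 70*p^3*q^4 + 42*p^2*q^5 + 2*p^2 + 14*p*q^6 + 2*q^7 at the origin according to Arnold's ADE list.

The Hessian of f at 0 is [[4, 0], [0, 0]] with rank 1, so corank 1. A Groebner basis of the Jacobian ideal J(f) in C{p,q} is {q^6, p}; counting standard monomials gives mu = 6. Corank 1: A-series; mu = 6 gives A_6.

A_6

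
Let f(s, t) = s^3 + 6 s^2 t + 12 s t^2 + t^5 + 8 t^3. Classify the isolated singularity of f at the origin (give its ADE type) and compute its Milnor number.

Type E8, Milnor number mu = 8.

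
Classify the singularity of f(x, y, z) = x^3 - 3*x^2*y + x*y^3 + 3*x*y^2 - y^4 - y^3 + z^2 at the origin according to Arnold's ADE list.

E7

The Hessian of f at 0 is [[0, 0, 0], [0, 0, 0], [0, 0, 2]] with rank 1, so corank 2. A Groebner basis of the Jacobian ideal J(f) in C{x,y,z} is {x^3 - 3*x^2*y - 6*x^2 + 12*x*y - 6*y^2, 3*x^2 + x*y^2 - 6*x*y + 3*y^2, 3*x^2 - 6*x*y + y^3 + 3*y^2, z}; counting standard monomials gives mu = 7. Corank 2; j^3 = (x - y)^3 is a perfect cube, so E-series; the 4-jet and mu = 7 give E_7.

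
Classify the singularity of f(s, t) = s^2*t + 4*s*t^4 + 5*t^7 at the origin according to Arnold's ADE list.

The Hessian of f at 0 is [[0, 0], [0, 0]] with rank 0, so corank 2. A Groebner basis of the Jacobian ideal J(f) in C{s,t} is {-2*s^2/3 + s*t^3, s*t/2 + t^4, s^3, s^2*t}; counting standard monomials gives mu = 8. Corank 2; j^3 = s^2*t has shape L^2 M (L != M), so D-series; mu = 8 gives D_8.

D_{8}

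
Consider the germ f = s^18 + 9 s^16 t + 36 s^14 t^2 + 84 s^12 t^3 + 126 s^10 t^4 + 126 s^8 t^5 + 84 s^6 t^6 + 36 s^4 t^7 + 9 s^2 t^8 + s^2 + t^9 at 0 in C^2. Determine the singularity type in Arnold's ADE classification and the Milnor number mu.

Type A_{8}, Milnor number mu = 8.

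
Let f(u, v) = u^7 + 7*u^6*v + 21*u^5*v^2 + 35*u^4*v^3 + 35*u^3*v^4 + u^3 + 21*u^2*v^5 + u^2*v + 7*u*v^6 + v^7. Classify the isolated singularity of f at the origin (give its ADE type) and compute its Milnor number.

Type D8, Milnor number mu = 8.

The Hessian of f at 0 is [[0, 0], [0, 0]] with rank 0, so corank 2. A Groebner basis of the Jacobian ideal J(f) in C{u,v} is {-u*v/7 + v^6, u*v^2, u^2 + u*v}; counting standard monomials gives mu = 8. Corank 2; j^3 = u^2*(u + v) has shape L^2 M (L != M), so D-series; mu = 8 gives D_8.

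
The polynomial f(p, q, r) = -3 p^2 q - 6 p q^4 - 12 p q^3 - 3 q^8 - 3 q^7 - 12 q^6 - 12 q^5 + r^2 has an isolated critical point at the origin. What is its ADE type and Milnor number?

Type D9, Milnor number mu = 9.

The Hessian of f at 0 is [[0, 0, 0], [0, 0, 0], [0, 0, 2]] with rank 1, so corank 2. A Groebner basis of the Jacobian ideal J(f) in C{p,q,r} is {p^2*q^2 - 12*p^2*q/11 + 4*p^2/11 - 32*p*q^2/11 + 80*p*q/11 + 160*q^3/11, 8*p^2*q/33 + p^2/33 + p*q^3 - 10*p*q^2/11 + 64*p*q/33 + 128*q^3/33, p*q + q^4 + 2*q^3, p^3 + 76*p^2*q/33 - 40*p^2/33 + 48*p*q^2/11 - 448*p*q/33 - 896*q^3/33, r}; counting standard monomials gives mu = 9. Corank 2; j^3 = -3*p^2*q has shape L^2 M (L != M), so D-series; mu = 9 gives D_9.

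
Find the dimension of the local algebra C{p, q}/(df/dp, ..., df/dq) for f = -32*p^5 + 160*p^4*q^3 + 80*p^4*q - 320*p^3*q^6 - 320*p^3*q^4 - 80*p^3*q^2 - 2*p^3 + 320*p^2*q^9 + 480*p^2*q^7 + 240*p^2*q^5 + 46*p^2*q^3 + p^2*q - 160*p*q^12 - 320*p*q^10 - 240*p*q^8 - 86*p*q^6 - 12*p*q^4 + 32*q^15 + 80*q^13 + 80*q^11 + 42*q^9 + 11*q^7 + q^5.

6

The Hessian of f at 0 has rank 0. Corank 2; j^3 = -p^2*(2*p - q) has shape L^2 M (L != M), so D-series; mu = 6 gives D_6.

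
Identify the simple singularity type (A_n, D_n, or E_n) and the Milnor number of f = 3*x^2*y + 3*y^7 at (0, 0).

The Hessian of f at 0 has rank 0. Corank 2; j^3 = 3*x^2*y has shape L^2 M (L != M), so D-series; mu = 8 gives D_8.

Type D_8, Milnor number mu = 8.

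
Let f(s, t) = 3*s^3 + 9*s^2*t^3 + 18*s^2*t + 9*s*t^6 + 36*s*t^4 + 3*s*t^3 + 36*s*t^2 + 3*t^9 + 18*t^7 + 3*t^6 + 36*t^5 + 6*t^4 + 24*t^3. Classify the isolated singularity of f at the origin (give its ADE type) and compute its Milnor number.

The Hessian of f at 0 is [[0, 0], [0, 0]] with rank 0, so corank 2. A Groebner basis of the Jacobian ideal J(f) in C{s,t} is {s^3 + 6*s^2*t + 48*s^2 + 192*s*t + 192*t^2, -6*s^2 + s*t^2 - 24*s*t - 24*t^2, 3*s^2 + 12*s*t + t^3 + 12*t^2}; counting standard monomials gives mu = 7. Corank 2; j^3 = 3*(s + 2*t)^3 is a perfect cube, so E-series; the 4-jet and mu = 7 give E_7.

Type E_{7}, Milnor number mu = 7.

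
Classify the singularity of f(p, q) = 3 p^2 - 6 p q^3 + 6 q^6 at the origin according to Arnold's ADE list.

A_5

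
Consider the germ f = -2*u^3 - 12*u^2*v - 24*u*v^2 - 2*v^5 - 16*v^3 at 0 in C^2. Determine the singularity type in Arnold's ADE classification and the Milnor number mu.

Type E_8, Milnor number mu = 8.

The Hessian of f at 0 is [[0, 0], [0, 0]] with rank 0, so corank 2. A Groebner basis of the Jacobian ideal J(f) in C{u,v} is {v^4, u^2 + 4*u*v + 4*v^2}; counting standard monomials gives mu = 8. Corank 2; j^3 = -2*(u + 2*v)^3 is a perfect cube, so E-series; the 5-jet and mu = 8 give E_8.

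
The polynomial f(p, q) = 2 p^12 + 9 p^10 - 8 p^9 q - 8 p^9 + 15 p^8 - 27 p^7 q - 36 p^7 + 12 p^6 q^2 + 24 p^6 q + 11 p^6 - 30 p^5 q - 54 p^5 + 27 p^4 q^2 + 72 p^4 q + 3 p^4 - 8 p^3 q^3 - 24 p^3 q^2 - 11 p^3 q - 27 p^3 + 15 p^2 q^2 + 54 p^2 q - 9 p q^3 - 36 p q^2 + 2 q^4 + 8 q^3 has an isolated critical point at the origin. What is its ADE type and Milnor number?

The Hessian of f at 0 is [[0, 0], [0, 0]] with rank 0, so corank 2. A Groebner basis of the Jacobian ideal J(f) in C{p,q} is {19683*p^2 - 26244*p*q + q^4 + 27*q^3 + 8748*q^2, p^3 - 270*p^2 + 360*p*q - 2*q^3/3 - 120*q^2, p^2*q - 243*p^2 + 324*p*q - 7*q^3/9 - 108*q^2, -162*p^2 + p*q^2 + 216*p*q - 8*q^3/9 - 72*q^2}; counting standard monomials gives mu = 7. Corank 2; j^3 = -(3*p - 2*q)^3 is a perfect cube, so E-series; the 4-jet and mu = 7 give E_7.

Type E7, Milnor number mu = 7.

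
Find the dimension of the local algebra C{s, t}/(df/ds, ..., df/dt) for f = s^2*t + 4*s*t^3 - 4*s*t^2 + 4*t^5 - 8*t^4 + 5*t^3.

The Hessian of f at 0 has rank 0. Corank 2; j^3 = t*(s^2 - 4*s*t + 5*t^2) splits into three distinct lines over C (the quadratic factor has nonzero discriminant), so D_4.

4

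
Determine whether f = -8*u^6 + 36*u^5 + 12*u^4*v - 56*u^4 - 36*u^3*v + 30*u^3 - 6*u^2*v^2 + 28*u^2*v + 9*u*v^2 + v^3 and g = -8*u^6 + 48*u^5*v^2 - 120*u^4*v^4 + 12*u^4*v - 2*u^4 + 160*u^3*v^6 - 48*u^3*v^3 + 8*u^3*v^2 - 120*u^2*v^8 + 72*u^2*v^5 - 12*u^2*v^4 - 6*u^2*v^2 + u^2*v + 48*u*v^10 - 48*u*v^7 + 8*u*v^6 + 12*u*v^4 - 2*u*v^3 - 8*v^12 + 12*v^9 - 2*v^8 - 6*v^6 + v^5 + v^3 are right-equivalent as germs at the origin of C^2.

Yes.

The Hessian of f at 0 is [[0, 0], [0, 0]] with rank 0, so corank 2. A Groebner basis of the Jacobian ideal J(f) in C{u,v} is {v^3, u^2 - 3*v^2/26, u*v + 9*v^2/26}; counting standard monomials gives mu = 4. Corank 2; j^3 = (3*u + v)*(10*u^2 + 6*u*v + v^2) splits into three distinct lines over C (the quadratic factor has nonzero discriminant), so D_4. The Hessian of g at 0 is [[0, 0], [0, 0]] with rank 0, so corank 2. A Groebner basis of the Jacobian ideal J(g) in C{u,v} is {v^3, u^2 + 3*v^2, u*v}; counting standard monomials gives mu = 4. Corank 2; j^3 = v*(u^2 + v^2) splits into three distinct lines over C (the quadratic factor has nonzero discriminant), so D_4. Both have type D_4, hence right-equivalent.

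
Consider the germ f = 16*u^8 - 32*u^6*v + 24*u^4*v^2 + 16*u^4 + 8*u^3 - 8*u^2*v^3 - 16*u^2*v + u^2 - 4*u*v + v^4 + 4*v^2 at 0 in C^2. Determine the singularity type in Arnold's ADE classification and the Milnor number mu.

The Hessian of f at 0 has rank 1. Corank 1: A-series; mu = 3 gives A_3.

Type A_3, Milnor number mu = 3.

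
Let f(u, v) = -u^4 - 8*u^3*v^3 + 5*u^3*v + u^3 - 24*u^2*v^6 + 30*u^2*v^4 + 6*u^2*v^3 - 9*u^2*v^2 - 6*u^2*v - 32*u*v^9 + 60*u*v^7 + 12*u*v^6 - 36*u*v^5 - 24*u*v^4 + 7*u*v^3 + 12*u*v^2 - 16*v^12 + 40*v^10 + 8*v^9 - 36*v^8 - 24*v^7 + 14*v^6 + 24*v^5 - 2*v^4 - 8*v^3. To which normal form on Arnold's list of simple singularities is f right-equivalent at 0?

The Hessian of f at 0 has rank 0. Corank 2; j^3 = (u - 2*v)^3 is a perfect cube, so E-series; the 4-jet and mu = 7 give E_7.

E_7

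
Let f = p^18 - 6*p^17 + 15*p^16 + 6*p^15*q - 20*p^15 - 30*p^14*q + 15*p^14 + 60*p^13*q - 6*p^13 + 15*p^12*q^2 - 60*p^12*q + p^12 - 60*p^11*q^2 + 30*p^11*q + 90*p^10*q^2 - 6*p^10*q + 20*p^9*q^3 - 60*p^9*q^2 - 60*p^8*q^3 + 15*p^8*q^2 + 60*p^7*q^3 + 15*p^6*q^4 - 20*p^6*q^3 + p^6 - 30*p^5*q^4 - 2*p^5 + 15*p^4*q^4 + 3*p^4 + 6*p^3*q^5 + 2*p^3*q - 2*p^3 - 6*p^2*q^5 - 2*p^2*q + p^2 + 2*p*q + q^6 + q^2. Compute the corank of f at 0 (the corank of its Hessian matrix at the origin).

1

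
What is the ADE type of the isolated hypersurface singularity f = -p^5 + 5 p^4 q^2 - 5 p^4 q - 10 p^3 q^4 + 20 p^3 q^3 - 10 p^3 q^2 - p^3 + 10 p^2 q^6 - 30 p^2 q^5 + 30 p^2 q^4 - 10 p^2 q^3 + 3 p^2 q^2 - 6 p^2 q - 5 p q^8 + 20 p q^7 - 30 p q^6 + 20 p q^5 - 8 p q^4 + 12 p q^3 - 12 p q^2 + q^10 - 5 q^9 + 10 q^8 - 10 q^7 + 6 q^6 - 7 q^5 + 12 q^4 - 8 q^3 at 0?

The Hessian of f at 0 is [[0, 0], [0, 0]] with rank 0, so corank 2. A Groebner basis of the Jacobian ideal J(f) in C{p,q} is {-7*p^2/4 + p*q^3 + 7*p*q^2/2 - 7*p*q + 7*q^3 - 7*q^2, p^2 - 2*p*q^2 + 4*p*q + q^4 - 4*q^3 + 4*q^2, p^3 - 3*p^2 - 6*p*q^2 - 12*p*q - 4*q^3 - 12*q^2, p^2*q + p^2/2 + 3*p*q^2 + 2*p*q + 2*q^3 + 2*q^2}; counting standard monomials gives mu = 8. Corank 2; j^3 = -(p + 2*q)^3 is a perfect cube, so E-series; the 5-jet and mu = 8 give E_8.

E_8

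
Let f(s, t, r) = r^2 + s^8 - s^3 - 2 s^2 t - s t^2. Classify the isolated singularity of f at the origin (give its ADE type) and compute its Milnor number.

The Hessian of f at 0 has rank 1. Corank 2; j^3 = -s*(s + t)^2 has shape L^2 M (L != M), so D-series; mu = 9 gives D_9.

Type D_{9}, Milnor number mu = 9.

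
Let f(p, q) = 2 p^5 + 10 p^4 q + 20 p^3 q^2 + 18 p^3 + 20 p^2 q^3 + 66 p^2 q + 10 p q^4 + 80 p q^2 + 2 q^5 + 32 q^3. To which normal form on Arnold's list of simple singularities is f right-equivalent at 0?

D_6

The Hessian of f at 0 is [[0, 0], [0, 0]] with rank 0, so corank 2. A Groebner basis of the Jacobian ideal J(f) in C{p,q} is {243*p*q/5 + q^4 + 324*q^2/5, p*q^2 + 4*q^3/3, p^2 + 7*p*q/3 + 4*q^2/3}; counting standard monomials gives mu = 6. Corank 2; j^3 = 2*(p + q)*(3*p + 4*q)^2 has shape L^2 M (L != M), so D-series; mu = 6 gives D_6.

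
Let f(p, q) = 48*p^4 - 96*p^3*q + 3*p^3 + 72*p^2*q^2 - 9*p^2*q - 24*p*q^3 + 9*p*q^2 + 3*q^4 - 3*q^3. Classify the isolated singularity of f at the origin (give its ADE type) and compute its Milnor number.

The Hessian of f at 0 has rank 0. Corank 2; j^3 = 3*(p - q)^3 is a perfect cube, so E-series; the 4-jet and mu = 6 give E_6.

Type E_6, Milnor number mu = 6.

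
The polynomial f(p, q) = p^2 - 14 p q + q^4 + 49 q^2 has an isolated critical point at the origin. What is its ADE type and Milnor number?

Type A3, Milnor number mu = 3.

The Hessian of f at 0 is [[2, -14], [-14, 98]] with rank 1, so corank 1. A Groebner basis of the Jacobian ideal J(f) in C{p,q} is {q^3, p - 7*q}; counting standard monomials gives mu = 3. Corank 1: A-series; mu = 3 gives A_3.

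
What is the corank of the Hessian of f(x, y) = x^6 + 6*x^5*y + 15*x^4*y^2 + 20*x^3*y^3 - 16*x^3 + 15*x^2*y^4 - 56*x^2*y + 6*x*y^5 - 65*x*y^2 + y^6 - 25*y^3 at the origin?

2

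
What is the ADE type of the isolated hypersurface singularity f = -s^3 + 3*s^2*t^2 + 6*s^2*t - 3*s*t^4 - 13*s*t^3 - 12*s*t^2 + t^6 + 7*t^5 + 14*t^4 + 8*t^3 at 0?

E_{7}

The Hessian of f at 0 has rank 0. Corank 2; j^3 = -(s - 2*t)^3 is a perfect cube, so E-series; the 4-jet and mu = 7 give E_7.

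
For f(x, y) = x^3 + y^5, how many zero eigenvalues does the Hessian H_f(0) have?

2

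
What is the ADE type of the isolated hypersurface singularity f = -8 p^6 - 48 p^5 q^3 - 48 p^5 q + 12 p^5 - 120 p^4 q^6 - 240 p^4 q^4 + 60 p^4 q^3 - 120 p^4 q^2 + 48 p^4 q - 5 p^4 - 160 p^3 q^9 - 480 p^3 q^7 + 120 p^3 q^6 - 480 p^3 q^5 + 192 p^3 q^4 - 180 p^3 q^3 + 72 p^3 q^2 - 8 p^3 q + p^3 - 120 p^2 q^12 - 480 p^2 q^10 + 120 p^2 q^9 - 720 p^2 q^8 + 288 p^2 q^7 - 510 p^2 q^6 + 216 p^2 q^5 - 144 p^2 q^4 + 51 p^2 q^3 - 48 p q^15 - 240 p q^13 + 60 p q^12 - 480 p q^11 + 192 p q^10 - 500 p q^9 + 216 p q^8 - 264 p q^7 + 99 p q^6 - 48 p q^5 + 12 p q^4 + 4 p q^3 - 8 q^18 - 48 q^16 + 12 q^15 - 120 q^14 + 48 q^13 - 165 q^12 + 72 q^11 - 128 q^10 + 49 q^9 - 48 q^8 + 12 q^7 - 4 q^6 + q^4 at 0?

E6

The Hessian of f at 0 has rank 0. Corank 2; j^3 = p^3 is a perfect cube, so E-series; the 4-jet and mu = 6 give E_6.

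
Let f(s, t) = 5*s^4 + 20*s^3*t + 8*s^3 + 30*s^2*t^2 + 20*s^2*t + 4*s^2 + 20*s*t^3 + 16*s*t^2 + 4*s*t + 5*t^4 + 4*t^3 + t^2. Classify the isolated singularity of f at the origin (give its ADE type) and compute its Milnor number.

Type A_3, Milnor number mu = 3.

The Hessian of f at 0 has rank 1. Corank 1: A-series; mu = 3 gives A_3.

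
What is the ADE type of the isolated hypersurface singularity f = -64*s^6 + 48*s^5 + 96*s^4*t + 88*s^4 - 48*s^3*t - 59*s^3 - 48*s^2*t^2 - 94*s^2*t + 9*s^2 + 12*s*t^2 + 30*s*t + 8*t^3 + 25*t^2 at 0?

The Hessian of f at 0 has rank 1. Corank 1: A-series; mu = 2 gives A_2.

A2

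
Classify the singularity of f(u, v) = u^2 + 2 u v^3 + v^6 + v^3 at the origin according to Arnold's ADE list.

A_2

The Hessian of f at 0 has rank 1. Corank 1: A-series; mu = 2 gives A_2.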